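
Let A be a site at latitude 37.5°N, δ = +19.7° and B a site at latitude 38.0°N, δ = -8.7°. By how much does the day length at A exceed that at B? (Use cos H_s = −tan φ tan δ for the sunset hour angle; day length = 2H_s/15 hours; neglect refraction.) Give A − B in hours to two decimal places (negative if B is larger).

A: H_s = arccos(−tan 37.5° · tan 19.7°) = 105.95°, so 2H_s/15 = 14.1267 h.
B: H_s = arccos(−tan 38.0° · tan -8.7°) = 83.13°, so 2H_s/15 = 11.0840 h.
A − B = 14.1267 − 11.0840 = 3.0427 h.

+3.04 h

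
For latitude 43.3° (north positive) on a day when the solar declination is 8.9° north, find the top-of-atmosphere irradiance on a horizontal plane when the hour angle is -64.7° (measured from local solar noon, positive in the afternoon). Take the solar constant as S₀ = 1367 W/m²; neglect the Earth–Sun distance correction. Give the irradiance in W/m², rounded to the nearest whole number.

565 W/m²

cos θ_z = sin(43.3°) sin(8.9°) + cos(43.3°) cos(8.9°) cos(-64.70°) = 0.1061 + 0.3073 = 0.4134.
Top-of-atmosphere irradiance = S₀ cos θ_z = 1367 × 0.4134 = 565.12 W/m².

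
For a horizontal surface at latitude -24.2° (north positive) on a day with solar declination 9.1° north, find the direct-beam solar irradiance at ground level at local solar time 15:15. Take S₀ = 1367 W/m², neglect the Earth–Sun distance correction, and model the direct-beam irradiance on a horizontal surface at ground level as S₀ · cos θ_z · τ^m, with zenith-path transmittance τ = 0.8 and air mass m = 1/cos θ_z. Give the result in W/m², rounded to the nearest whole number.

Hour angle H = 15° × (15.25 − 12) = 48.75°.
cos θ_z = sin(-24.2°) sin(9.1°) + cos(-24.2°) cos(9.1°) cos(48.75°) = -0.0648 + 0.5938 = 0.5290.
Air mass m = 1/cos θ_z = 1/0.5290 = 1.890; τ^m = 0.8^1.890 = 0.6559.
Surface direct beam = 1367 × 0.5290 × 0.6559 = 474.31 W/m².

474 W/m²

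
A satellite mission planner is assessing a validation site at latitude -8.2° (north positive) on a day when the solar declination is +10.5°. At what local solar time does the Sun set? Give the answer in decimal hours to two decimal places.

The sunset hour angle satisfies cos H_s = −tan φ tan δ = 0.0267, giving H_s = 88.47°.
Sunset is at 12 + H_s/15 = 12 + 5.898 = 17.898 h local solar time.

17.90 h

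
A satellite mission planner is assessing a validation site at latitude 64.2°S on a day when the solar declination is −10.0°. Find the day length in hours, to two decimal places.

cos H_s = −tan(-64.2°) · tan(-10.0°) = -0.3647, so H_s = arccos(-0.3647) = 111.39°.
Day length = 2 H_s / 15° h⁻¹ = 222.78° / 15 = 14.852 h.

14.85 hours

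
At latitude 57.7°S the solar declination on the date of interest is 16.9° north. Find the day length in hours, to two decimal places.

−tan φ tan δ = −(-1.5818)(0.3038) = 0.4806; H_s = arccos(0.4806) = 61.28°.
Day length = 2 H_s / 15° h⁻¹ = 122.56° / 15 = 8.171 h.

8.17 hours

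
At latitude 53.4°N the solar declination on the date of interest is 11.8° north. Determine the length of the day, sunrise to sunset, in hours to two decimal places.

−tan φ tan δ = −(1.3465)(0.2089) = -0.2813; H_s = arccos(-0.2813) = 106.34°.
Day length = 2 H_s / 15° h⁻¹ = 212.68° / 15 = 14.179 h.

14.18 hours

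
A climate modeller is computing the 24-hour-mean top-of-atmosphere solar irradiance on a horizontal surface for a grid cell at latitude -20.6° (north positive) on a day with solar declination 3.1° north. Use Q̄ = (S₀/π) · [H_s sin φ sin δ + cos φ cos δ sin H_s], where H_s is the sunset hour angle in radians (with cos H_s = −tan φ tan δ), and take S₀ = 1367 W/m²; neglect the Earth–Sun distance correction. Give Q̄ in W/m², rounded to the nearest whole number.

−tan φ tan δ = −(-0.3759)(0.0542) = 0.0204; H_s = arccos(0.0204) = 88.83°. In radians, H_s = 1.5504.
H_s sin φ sin δ = 1.5504 × -0.3518 × 0.0541 = -0.0295.
cos φ cos δ sin H_s = 0.9361 × 0.9985 × 0.9998 = 0.9345.
Q̄ = (1367/π) × (-0.0295 + 0.9345) = 435.13 × 0.9050 = 393.79 W/m².

394 W/m²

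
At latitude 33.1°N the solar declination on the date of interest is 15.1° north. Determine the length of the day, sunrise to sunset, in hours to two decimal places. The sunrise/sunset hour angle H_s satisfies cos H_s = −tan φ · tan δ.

13.35 hours

The sunset hour angle satisfies cos H_s = −tan φ tan δ = -0.1759, giving H_s = 100.13°.
Day length = 2 H_s / 15° h⁻¹ = 200.26° / 15 = 13.351 h.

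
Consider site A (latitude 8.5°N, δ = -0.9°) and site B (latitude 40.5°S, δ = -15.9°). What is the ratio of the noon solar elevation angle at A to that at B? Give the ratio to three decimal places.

A: 90° − |8.5 − (-0.9)| = 80.60°.
B: 90° − |-40.5 − (-15.9)| = 65.40°.
Ratio A/B = 80.6000 / 65.4000 = 1.2324.

1.232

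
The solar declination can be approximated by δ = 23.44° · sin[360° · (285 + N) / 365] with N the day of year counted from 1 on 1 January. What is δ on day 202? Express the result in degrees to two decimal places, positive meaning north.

360 × (285 + 202) / 365 = 480.329°; sin(480.329°) = 0.8631.
δ = 23.44 × 0.8631 = 20.231° ≈ +20.23°.

+20.23°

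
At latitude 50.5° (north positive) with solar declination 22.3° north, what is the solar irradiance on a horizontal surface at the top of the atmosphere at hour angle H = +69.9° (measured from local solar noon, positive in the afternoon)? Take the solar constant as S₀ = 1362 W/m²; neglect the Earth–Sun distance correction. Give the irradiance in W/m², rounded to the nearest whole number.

With φ = 50.5°, δ = 22.3°, H = 69.90°: sin φ sin δ = 0.2928, cos φ cos δ cos H = 0.2022, so cos θ_z = 0.4950.
Top-of-atmosphere irradiance = S₀ cos θ_z = 1362 × 0.4950 = 674.19 W/m².

674 W/m²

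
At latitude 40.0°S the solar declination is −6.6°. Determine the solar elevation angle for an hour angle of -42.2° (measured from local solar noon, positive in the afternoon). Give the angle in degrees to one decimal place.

cos θ_z = sin φ sin δ + cos φ cos δ cos H = (-0.6428)(-0.1149) + (0.7660)(0.9934)(0.7408) = 0.6376.
θ_z = arccos(0.6376) = 50.39°, so the elevation is 90° − 50.39° = 39.61°.

39.6°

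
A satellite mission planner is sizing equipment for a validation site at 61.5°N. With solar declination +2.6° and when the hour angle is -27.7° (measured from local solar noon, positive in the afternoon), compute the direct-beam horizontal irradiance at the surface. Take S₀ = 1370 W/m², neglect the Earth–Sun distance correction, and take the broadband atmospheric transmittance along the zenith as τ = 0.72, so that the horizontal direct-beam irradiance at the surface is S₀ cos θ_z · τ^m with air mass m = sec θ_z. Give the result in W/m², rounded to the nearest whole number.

cos θ_z = sin φ sin δ + cos φ cos δ cos H = (0.8788)(0.0454) + (0.4772)(0.9990)(0.8854) = 0.4620.
Air mass m = 1/cos θ_z = 1/0.4620 = 2.165; τ^m = 0.72^2.165 = 0.4910.
Surface direct beam = 1370 × 0.4620 × 0.4910 = 310.77 W/m².

311 W/m²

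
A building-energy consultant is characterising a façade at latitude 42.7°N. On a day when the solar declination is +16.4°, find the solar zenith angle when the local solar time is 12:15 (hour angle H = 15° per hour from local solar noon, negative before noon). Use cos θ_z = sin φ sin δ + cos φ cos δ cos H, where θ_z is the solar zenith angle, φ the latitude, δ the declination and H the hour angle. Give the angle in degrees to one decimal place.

Hour angle H = 15° × (12.25 − 12) = 3.75°.
With φ = 42.7°, δ = 16.4°, H = 3.75°: sin φ sin δ = 0.1915, cos φ cos δ cos H = 0.7035, so cos θ_z = 0.8950.
θ_z = arccos(0.8950) = 26.49°.

26.5°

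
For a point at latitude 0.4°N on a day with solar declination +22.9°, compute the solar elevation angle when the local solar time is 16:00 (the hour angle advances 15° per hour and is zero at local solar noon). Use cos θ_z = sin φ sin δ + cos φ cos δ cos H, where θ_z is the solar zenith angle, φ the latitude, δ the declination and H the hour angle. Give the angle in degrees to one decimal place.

27.6°

Hour angle H = 15° × (16 − 12) = 60.00°.
cos θ_z = sin φ sin δ + cos φ cos δ cos H = (0.0070)(0.3891) + (1.0000)(0.9212)(0.5000) = 0.4633.
θ_z = arccos(0.4633) = 62.40°, so the elevation is 90° − 62.40° = 27.60°.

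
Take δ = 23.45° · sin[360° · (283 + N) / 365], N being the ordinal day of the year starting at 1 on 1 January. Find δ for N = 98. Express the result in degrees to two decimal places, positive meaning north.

360 × (283 + 98) / 365 = 375.781°; sin(375.781°) = 0.2720.
δ = 23.45 × 0.2720 = 6.378° ≈ +6.38°.

+6.38°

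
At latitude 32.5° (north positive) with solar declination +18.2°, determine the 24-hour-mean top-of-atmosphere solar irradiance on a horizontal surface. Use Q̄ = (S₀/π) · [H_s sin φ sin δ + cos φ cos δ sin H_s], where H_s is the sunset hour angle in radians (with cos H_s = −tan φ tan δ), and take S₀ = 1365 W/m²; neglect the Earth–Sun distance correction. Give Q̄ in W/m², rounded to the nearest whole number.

cos H_s = −tan(32.5°) · tan(18.2°) = -0.2095, so H_s = arccos(-0.2095) = 102.09°. In radians, H_s = 1.7818.
H_s sin φ sin δ = 1.7818 × 0.5373 × 0.3123 = 0.2990.
cos φ cos δ sin H_s = 0.8434 × 0.9500 × 0.9778 = 0.7834.
Q̄ = (1365/π) × (0.2990 + 0.7834) = 434.49 × 1.0824 = 470.29 W/m².

470 W/m²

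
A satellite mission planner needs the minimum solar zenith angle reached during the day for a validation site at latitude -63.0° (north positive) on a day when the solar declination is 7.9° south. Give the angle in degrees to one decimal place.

At local solar noon the hour angle is zero, so the zenith angle is |φ − δ| = |-63.0° − (-7.9°)| = 55.1°.

55.1°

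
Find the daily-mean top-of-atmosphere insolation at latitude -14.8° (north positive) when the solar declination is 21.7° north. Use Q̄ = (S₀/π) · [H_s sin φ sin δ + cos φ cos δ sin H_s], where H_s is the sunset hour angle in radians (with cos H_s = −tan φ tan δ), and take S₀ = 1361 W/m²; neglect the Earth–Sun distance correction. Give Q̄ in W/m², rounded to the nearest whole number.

−tan φ tan δ = −(-0.2642)(0.3979) = 0.1051; H_s = arccos(0.1051) = 83.97°. In radians, H_s = 1.4656.
H_s sin φ sin δ = 1.4656 × -0.2554 × 0.3697 = -0.1384.
cos φ cos δ sin H_s = 0.9668 × 0.9291 × 0.9945 = 0.8933.
Q̄ = (1361/π) × (-0.1384 + 0.8933) = 433.22 × 0.7549 = 327.04 W/m².

327 W/m²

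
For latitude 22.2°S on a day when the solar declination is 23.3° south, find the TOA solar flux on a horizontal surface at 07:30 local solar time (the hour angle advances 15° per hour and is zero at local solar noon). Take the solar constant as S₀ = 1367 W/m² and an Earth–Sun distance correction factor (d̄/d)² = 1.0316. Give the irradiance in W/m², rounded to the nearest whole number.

670 W/m²

Hour angle H = 15° × (7.5 − 12) = -67.50°.
cos θ_z = sin(-22.2°) sin(-23.3°) + cos(-22.2°) cos(-23.3°) cos(-67.50°) = 0.1495 + 0.3254 = 0.4749.
Top-of-atmosphere irradiance = S₀ (d̄/d)² cos θ_z = 1367 × 1.0316 × 0.4749 = 669.70 W/m².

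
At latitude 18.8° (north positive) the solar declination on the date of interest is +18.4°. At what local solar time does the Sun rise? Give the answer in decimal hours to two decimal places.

5.57 h

−tan φ tan δ = −(0.3404)(0.3327) = -0.1133; H_s = arccos(-0.1133) = 96.51°.
Sunrise is at 12 − H_s/15 = 12 − 6.434 = 5.566 h local solar time.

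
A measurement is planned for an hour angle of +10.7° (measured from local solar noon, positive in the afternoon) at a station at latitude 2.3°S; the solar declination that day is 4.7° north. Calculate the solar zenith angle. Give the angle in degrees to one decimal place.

With φ = -2.3°, δ = 4.7°, H = 10.70°: sin φ sin δ = -0.0033, cos φ cos δ cos H = 0.9785, so cos θ_z = 0.9752.
θ_z = arccos(0.9752) = 12.79°.

12.8°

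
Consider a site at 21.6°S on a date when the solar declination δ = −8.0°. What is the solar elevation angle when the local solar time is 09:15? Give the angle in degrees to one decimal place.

48.0°

Hour angle H = 15° × (9.25 − 12) = -41.25°.
cos θ_z = sin φ sin δ + cos φ cos δ cos H = (-0.3681)(-0.1392) + (0.9298)(0.9903)(0.7518) = 0.7435.
θ_z = arccos(0.7435) = 41.97°, so the elevation is 90° − 41.97° = 48.03°.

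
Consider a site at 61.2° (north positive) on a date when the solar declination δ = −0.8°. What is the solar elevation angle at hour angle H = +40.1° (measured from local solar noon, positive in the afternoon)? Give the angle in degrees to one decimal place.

20.9°

With φ = 61.2°, δ = -0.8°, H = 40.10°: sin φ sin δ = -0.0122, cos φ cos δ cos H = 0.3685, so cos θ_z = 0.3563.
θ_z = arccos(0.3563) = 69.13°, so the elevation is 90° − 69.13° = 20.87°.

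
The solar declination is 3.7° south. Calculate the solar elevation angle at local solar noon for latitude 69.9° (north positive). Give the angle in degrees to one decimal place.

16.4°

At local solar noon the hour angle is zero, so the elevation is 90° − |φ − δ| = 90° − |69.9° − (-3.7°)| = 90° − 73.6° = 16.4°.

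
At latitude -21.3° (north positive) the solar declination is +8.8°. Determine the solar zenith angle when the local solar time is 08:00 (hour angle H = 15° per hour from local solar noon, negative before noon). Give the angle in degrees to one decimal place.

66.1°

Hour angle H = 15° × (8 − 12) = -60.00°.
cos θ_z = sin φ sin δ + cos φ cos δ cos H = (-0.3633)(0.1530) + (0.9317)(0.9882)(0.5000) = 0.4048.
θ_z = arccos(0.4048) = 66.12°.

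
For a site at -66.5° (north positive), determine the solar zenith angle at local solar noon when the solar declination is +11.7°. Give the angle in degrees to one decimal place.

78.2°

At local solar noon the hour angle is zero, so the zenith angle is |φ − δ| = |-66.5° − (11.7°)| = 78.2°.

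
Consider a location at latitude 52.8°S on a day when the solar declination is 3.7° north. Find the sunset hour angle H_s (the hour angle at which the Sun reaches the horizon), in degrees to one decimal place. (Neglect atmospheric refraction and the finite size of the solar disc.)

85.1°

−tan φ tan δ = −(-1.3175)(0.0647) = 0.0852; H_s = arccos(0.0852) = 85.11°.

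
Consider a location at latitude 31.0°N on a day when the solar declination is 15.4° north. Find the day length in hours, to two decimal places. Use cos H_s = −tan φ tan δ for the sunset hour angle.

cos H_s = −tan(31.0°) · tan(15.4°) = -0.1655, so H_s = arccos(-0.1655) = 99.53°.
Day length = 2 H_s / 15° h⁻¹ = 199.06° / 15 = 13.271 h.

13.27 hours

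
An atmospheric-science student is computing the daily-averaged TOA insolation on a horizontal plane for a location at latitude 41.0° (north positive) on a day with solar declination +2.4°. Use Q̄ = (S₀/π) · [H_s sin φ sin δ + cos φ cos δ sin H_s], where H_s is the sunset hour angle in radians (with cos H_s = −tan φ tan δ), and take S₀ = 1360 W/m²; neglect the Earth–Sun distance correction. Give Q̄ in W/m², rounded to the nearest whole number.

cos H_s = −tan(41.0°) · tan(2.4°) = -0.0364, so H_s = arccos(-0.0364) = 92.09°. In radians, H_s = 1.6073.
H_s sin φ sin δ = 1.6073 × 0.6561 × 0.0419 = 0.0442.
cos φ cos δ sin H_s = 0.7547 × 0.9991 × 0.9993 = 0.7535.
Q̄ = (1360/π) × (0.0442 + 0.7535) = 432.90 × 0.7977 = 345.32 W/m².

345 W/m²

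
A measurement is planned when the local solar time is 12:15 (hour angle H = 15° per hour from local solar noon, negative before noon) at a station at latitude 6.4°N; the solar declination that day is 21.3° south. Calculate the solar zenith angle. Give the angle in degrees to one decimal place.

27.9°

Hour angle H = 15° × (12.25 − 12) = 3.75°.
cos θ_z = sin φ sin δ + cos φ cos δ cos H = (0.1115)(-0.3633) + (0.9938)(0.9317)(0.9979) = 0.8835.
θ_z = arccos(0.8835) = 27.93°.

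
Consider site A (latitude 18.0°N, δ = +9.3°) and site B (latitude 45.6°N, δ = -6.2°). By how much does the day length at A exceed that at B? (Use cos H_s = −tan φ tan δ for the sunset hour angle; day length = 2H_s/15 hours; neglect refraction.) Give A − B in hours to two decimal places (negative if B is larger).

A: H_s = arccos(−tan 18.0° · tan 9.3°) = 93.05°, so 2H_s/15 = 12.4067 h.
B: H_s = arccos(−tan 45.6° · tan -6.2°) = 83.63°, so 2H_s/15 = 11.1507 h.
A − B = 12.4067 − 11.1507 = 1.2560 h.

+1.26 h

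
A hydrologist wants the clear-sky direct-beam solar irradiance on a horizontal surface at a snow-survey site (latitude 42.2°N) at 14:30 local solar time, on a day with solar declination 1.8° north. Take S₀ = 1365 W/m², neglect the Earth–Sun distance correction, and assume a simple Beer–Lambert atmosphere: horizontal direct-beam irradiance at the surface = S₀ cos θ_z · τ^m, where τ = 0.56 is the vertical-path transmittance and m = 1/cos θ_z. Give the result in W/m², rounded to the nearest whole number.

Hour angle H = 15° × (14.5 − 12) = 37.50°.
With φ = 42.2°, δ = 1.8°, H = 37.50°: sin φ sin δ = 0.0211, cos φ cos δ cos H = 0.5874, so cos θ_z = 0.6085.
Air mass m = 1/cos θ_z = 1/0.6085 = 1.643; τ^m = 0.56^1.643 = 0.3857.
Surface direct beam = 1365 × 0.6085 × 0.3857 = 320.36 W/m².

320 W/m²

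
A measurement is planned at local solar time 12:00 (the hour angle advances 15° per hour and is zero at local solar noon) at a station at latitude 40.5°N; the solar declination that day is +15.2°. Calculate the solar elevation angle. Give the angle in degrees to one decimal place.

64.7°

Hour angle H = 15° × (12 − 12) = 0.00°.
cos θ_z = sin(40.5°) sin(15.2°) + cos(40.5°) cos(15.2°) cos(0.00°) = 0.1703 + 0.7338 = 0.9041.
θ_z = arccos(0.9041) = 25.30°, so the elevation is 90° − 25.30° = 64.70°.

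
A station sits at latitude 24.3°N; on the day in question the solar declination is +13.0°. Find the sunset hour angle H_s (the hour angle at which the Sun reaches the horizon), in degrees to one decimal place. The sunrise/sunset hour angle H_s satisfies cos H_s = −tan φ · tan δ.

96.0°

−tan φ tan δ = −(0.4515)(0.2309) = -0.1043; H_s = arccos(-0.1043) = 95.99°.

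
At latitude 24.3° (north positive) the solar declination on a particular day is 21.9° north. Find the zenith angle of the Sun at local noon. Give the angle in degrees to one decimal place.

2.4°

At local solar noon the hour angle is zero, so the zenith angle is |φ − δ| = |24.3° − (21.9°)| = 2.4°.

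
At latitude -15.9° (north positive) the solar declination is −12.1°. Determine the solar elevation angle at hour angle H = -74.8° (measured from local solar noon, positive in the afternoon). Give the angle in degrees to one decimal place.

With φ = -15.9°, δ = -12.1°, H = -74.80°: sin φ sin δ = 0.0574, cos φ cos δ cos H = 0.2466, so cos θ_z = 0.3040.
θ_z = arccos(0.3040) = 72.30°, so the elevation is 90° − 72.30° = 17.70°.

17.7°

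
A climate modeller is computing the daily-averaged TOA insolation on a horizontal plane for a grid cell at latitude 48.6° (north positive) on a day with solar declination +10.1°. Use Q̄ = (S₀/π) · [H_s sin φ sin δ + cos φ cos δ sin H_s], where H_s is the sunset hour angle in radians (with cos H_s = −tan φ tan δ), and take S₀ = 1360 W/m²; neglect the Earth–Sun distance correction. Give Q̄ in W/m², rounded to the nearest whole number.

−tan φ tan δ = −(1.1343)(0.1781) = -0.2020; H_s = arccos(-0.2020) = 101.65°. In radians, H_s = 1.7741.
H_s sin φ sin δ = 1.7741 × 0.7501 × 0.1754 = 0.2334.
cos φ cos δ sin H_s = 0.6613 × 0.9845 × 0.9794 = 0.6376.
Q̄ = (1360/π) × (0.2334 + 0.6376) = 432.90 × 0.8710 = 377.06 W/m².

377 W/m²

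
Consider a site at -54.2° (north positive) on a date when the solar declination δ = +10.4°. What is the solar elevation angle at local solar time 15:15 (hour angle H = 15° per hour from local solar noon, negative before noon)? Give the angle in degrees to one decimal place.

13.5°

Hour angle H = 15° × (15.25 − 12) = 48.75°.
cos θ_z = sin φ sin δ + cos φ cos δ cos H = (-0.8111)(0.1805) + (0.5850)(0.9836)(0.6593) = 0.2330.
θ_z = arccos(0.2330) = 76.53°, so the elevation is 90° − 76.53° = 13.47°.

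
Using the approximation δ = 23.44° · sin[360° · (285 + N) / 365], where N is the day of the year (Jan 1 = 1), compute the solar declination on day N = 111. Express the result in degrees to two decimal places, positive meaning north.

360 × (285 + 111) / 365 = 390.575°; sin(390.575°) = 0.5087.
δ = 23.44 × 0.5087 = 11.924° ≈ +11.92°.

+11.92°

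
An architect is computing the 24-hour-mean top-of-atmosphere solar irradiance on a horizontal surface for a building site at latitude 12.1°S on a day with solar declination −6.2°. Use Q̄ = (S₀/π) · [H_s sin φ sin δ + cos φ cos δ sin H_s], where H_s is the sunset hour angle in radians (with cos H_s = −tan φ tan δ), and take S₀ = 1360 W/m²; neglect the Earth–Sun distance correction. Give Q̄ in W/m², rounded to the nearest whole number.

cos H_s = −tan(-12.1°) · tan(-6.2°) = -0.0233, so H_s = arccos(-0.0233) = 91.34°. In radians, H_s = 1.5942.
H_s sin φ sin δ = 1.5942 × -0.2096 × -0.1080 = 0.0361.
cos φ cos δ sin H_s = 0.9778 × 0.9942 × 0.9997 = 0.9718.
Q̄ = (1360/π) × (0.0361 + 0.9718) = 432.90 × 1.0079 = 436.32 W/m².

436 W/m²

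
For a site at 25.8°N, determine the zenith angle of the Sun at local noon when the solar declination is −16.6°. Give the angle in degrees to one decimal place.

At local solar noon the hour angle is zero, so the zenith angle is |φ − δ| = |25.8° − (-16.6°)| = 42.4°.

42.4°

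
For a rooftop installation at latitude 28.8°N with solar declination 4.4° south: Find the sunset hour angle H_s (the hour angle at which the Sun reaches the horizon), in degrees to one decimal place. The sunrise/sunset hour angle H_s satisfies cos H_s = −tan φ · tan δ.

The sunset hour angle satisfies cos H_s = −tan φ tan δ = 0.0423, giving H_s = 87.58°.

87.6°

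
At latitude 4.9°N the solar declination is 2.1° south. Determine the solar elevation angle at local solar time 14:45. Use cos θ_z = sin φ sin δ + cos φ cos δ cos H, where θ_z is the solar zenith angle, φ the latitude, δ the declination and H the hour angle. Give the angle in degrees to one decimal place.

Hour angle H = 15° × (14.75 − 12) = 41.25°.
cos θ_z = sin φ sin δ + cos φ cos δ cos H = (0.0854)(-0.0366) + (0.9963)(0.9993)(0.7518) = 0.7454.
θ_z = arccos(0.7454) = 41.81°, so the elevation is 90° − 41.81° = 48.19°.

48.2°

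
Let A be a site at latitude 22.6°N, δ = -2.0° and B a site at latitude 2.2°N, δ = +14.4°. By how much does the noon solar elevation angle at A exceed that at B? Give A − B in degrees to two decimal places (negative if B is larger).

-12.40°

A: 90° − |22.6 − (-2.0)| = 65.40°.
B: 90° − |2.2 − (14.4)| = 77.80°.
A − B = 65.40 − 77.80 = -12.40°.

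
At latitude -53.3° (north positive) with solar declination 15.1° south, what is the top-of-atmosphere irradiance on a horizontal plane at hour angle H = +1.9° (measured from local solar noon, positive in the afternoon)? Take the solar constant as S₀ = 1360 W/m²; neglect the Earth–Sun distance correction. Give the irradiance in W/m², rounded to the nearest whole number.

cos θ_z = sin φ sin δ + cos φ cos δ cos H = (-0.8018)(-0.2605) + (0.5976)(0.9655)(0.9995) = 0.7856.
Top-of-atmosphere irradiance = S₀ cos θ_z = 1360 × 0.7856 = 1068.42 W/m².

1068 W/m²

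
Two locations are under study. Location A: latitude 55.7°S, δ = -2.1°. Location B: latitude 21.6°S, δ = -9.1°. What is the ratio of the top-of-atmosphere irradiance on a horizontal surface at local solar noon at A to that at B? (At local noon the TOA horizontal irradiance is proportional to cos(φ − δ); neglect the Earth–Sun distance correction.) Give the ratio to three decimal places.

0.608

A: cos θ_z = cos(-55.7° − (-2.1°)) = 0.5934.
B: cos θ_z = cos(-21.6° − (-9.1°)) = 0.9763.
Ratio A/B = 0.5934 / 0.9763 = 0.6078.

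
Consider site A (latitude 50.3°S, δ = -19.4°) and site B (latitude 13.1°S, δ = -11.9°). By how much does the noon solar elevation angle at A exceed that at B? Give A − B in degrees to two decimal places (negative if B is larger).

-29.70°

A: 90° − |-50.3 − (-19.4)| = 59.10°.
B: 90° − |-13.1 − (-11.9)| = 88.80°.
A − B = 59.10 − 88.80 = -29.70°.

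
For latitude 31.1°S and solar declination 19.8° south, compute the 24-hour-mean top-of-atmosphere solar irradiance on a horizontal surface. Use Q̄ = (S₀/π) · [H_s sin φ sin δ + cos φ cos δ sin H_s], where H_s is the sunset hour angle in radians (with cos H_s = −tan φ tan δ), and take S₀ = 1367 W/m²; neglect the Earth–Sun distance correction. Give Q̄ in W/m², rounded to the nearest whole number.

−tan φ tan δ = −(-0.6032)(-0.3600) = -0.2172; H_s = arccos(-0.2172) = 102.54°. In radians, H_s = 1.7897.
H_s sin φ sin δ = 1.7897 × -0.5165 × -0.3387 = 0.3131.
cos φ cos δ sin H_s = 0.8563 × 0.9409 × 0.9761 = 0.7864.
Q̄ = (1367/π) × (0.3131 + 0.7864) = 435.13 × 1.0995 = 478.43 W/m².

478 W/m²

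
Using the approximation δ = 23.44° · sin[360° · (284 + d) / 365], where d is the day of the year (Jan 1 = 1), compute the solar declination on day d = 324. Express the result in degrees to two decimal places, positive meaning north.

360 × (284 + 324) / 365 = 599.671°; sin(599.671°) = -0.8631.
δ = 23.44 × -0.8631 = -20.231° ≈ -20.23°.

-20.23°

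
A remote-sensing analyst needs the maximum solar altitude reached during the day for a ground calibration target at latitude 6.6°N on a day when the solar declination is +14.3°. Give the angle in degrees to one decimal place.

At local solar noon the hour angle is zero, so the elevation is 90° − |φ − δ| = 90° − |6.6° − (14.3°)| = 90° − 7.7° = 82.3°.

82.3°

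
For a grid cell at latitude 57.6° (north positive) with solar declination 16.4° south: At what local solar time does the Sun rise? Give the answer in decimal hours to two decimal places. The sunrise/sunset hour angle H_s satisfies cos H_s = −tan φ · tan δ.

The sunset hour angle satisfies cos H_s = −tan φ tan δ = 0.4638, giving H_s = 62.37°.
Sunrise is at 12 − H_s/15 = 12 − 4.158 = 7.842 h local solar time.

7.84 h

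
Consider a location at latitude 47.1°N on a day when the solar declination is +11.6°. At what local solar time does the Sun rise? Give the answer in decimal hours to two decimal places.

cos H_s = −tan(47.1°) · tan(11.6°) = -0.2209, so H_s = arccos(-0.2209) = 102.76°.
Sunrise is at 12 − H_s/15 = 12 − 6.851 = 5.149 h local solar time.

5.15 h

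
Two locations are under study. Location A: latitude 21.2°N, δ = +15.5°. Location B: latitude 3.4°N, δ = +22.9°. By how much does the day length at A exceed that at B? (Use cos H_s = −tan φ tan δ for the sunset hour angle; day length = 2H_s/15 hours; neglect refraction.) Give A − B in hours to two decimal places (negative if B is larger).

+0.63 h

A: H_s = arccos(−tan 21.2° · tan 15.5°) = 96.18°, so 2H_s/15 = 12.8240 h.
B: H_s = arccos(−tan 3.4° · tan 22.9°) = 91.44°, so 2H_s/15 = 12.1920 h.
A − B = 12.8240 − 12.1920 = 0.6320 h.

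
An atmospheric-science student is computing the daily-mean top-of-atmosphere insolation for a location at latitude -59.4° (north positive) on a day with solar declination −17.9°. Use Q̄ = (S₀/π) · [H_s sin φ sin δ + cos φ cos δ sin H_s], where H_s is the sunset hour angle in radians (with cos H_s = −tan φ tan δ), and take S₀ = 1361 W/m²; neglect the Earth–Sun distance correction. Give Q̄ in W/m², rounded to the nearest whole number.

−tan φ tan δ = −(-1.6909)(-0.3230) = -0.5462; H_s = arccos(-0.5462) = 123.11°. In radians, H_s = 2.1487.
H_s sin φ sin δ = 2.1487 × -0.8607 × -0.3074 = 0.5685.
cos φ cos δ sin H_s = 0.5090 × 0.9516 × 0.8376 = 0.4057.
Q̄ = (1361/π) × (0.5685 + 0.4057) = 433.22 × 0.9742 = 422.04 W/m².

422 W/m²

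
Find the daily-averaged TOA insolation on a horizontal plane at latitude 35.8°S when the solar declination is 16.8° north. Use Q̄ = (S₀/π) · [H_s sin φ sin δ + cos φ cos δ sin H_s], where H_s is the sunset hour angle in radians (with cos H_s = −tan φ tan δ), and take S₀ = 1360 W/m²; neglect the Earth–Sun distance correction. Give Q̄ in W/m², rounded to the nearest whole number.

cos H_s = −tan(-35.8°) · tan(16.8°) = 0.2177, so H_s = arccos(0.2177) = 77.43°. In radians, H_s = 1.3514.
H_s sin φ sin δ = 1.3514 × -0.5850 × 0.2890 = -0.2285.
cos φ cos δ sin H_s = 0.8111 × 0.9573 × 0.9760 = 0.7578.
Q̄ = (1360/π) × (-0.2285 + 0.7578) = 432.90 × 0.5293 = 229.13 W/m².

229 W/m²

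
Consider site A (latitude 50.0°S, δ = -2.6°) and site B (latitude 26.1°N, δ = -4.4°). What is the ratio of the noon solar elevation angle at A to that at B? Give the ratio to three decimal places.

A: 90° − |-50.0 − (-2.6)| = 42.60°.
B: 90° − |26.1 − (-4.4)| = 59.50°.
Ratio A/B = 42.6000 / 59.5000 = 0.7160.

0.716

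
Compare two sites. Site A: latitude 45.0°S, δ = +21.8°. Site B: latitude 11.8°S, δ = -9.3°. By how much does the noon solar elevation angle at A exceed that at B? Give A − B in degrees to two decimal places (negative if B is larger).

-64.30°

A: 90° − |-45.0 − (21.8)| = 23.20°.
B: 90° − |-11.8 − (-9.3)| = 87.50°.
A − B = 23.20 − 87.50 = -64.30°.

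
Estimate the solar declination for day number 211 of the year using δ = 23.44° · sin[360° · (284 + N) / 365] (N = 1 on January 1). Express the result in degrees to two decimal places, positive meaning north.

360 × (284 + 211) / 365 = 488.219°; sin(488.219°) = 0.7857.
δ = 23.44 × 0.7857 = 18.417° ≈ +18.42°.

+18.42°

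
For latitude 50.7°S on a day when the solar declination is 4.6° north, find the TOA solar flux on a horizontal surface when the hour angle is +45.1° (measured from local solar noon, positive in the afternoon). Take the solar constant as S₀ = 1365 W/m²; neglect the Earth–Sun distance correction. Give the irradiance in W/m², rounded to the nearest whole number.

524 W/m²

cos θ_z = sin φ sin δ + cos φ cos δ cos H = (-0.7738)(0.0802) + (0.6334)(0.9968)(0.7059) = 0.3836.
Top-of-atmosphere irradiance = S₀ cos θ_z = 1365 × 0.3836 = 523.61 W/m².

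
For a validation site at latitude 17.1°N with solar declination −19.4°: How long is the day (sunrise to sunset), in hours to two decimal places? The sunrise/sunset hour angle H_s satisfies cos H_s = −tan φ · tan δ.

11.17 hours

−tan φ tan δ = −(0.3076)(-0.3522) = 0.1083; H_s = arccos(0.1083) = 83.78°.
Day length = 2 H_s / 15° h⁻¹ = 167.56° / 15 = 11.171 h.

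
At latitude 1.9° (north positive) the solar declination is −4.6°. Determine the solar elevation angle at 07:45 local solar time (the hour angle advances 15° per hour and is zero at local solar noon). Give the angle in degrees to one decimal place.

26.0°

Hour angle H = 15° × (7.75 − 12) = -63.75°.
cos θ_z = sin(1.9°) sin(-4.6°) + cos(1.9°) cos(-4.6°) cos(-63.75°) = -0.0027 + 0.4406 = 0.4379.
θ_z = arccos(0.4379) = 64.03°, so the elevation is 90° − 64.03° = 25.97°.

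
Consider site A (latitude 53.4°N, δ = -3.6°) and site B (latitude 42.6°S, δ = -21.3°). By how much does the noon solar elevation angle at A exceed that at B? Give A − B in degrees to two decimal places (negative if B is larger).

A: 90° − |53.4 − (-3.6)| = 33.00°.
B: 90° − |-42.6 − (-21.3)| = 68.70°.
A − B = 33.00 − 68.70 = -35.70°.

-35.70°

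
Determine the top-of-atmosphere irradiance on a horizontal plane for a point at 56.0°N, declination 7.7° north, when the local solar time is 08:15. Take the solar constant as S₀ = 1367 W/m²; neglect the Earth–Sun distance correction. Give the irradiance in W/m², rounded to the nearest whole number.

Hour angle H = 15° × (8.25 − 12) = -56.25°.
cos θ_z = sin φ sin δ + cos φ cos δ cos H = (0.8290)(0.1340) + (0.5592)(0.9910)(0.5556) = 0.4190.
Top-of-atmosphere irradiance = S₀ cos θ_z = 1367 × 0.4190 = 572.77 W/m².

573 W/m²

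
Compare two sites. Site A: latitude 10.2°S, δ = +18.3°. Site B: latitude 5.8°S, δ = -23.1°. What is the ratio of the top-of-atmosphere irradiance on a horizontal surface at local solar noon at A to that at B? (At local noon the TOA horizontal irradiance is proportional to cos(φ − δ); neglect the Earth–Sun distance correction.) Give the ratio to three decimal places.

0.920

A: cos θ_z = cos(-10.2° − (18.3°)) = 0.8788.
B: cos θ_z = cos(-5.8° − (-23.1°)) = 0.9548.
Ratio A/B = 0.8788 / 0.9548 = 0.9204.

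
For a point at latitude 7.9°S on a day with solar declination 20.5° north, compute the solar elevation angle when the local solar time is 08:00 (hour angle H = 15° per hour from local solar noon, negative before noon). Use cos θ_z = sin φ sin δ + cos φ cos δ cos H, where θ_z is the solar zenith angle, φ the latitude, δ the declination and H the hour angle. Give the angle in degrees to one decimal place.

Hour angle H = 15° × (8 − 12) = -60.00°.
cos θ_z = sin(-7.9°) sin(20.5°) + cos(-7.9°) cos(20.5°) cos(-60.00°) = -0.0481 + 0.4639 = 0.4158.
θ_z = arccos(0.4158) = 65.43°, so the elevation is 90° − 65.43° = 24.57°.

24.6°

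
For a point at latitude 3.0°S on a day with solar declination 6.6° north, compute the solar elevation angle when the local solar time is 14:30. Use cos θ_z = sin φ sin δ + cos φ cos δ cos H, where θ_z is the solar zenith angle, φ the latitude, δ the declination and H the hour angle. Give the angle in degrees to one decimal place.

51.4°

Hour angle H = 15° × (14.5 − 12) = 37.50°.
cos θ_z = sin φ sin δ + cos φ cos δ cos H = (-0.0523)(0.1149) + (0.9986)(0.9934)(0.7934) = 0.7811.
θ_z = arccos(0.7811) = 38.64°, so the elevation is 90° − 38.64° = 51.36°.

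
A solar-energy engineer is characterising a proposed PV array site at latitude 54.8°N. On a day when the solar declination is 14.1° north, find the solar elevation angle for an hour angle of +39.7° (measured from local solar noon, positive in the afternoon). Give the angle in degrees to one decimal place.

39.0°

cos θ_z = sin(54.8°) sin(14.1°) + cos(54.8°) cos(14.1°) cos(39.70°) = 0.1991 + 0.4301 = 0.6292.
θ_z = arccos(0.6292) = 51.01°, so the elevation is 90° − 51.01° = 38.99°.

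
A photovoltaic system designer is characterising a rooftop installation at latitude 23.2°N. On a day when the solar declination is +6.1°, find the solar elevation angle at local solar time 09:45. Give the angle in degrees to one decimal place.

53.3°

Hour angle H = 15° × (9.75 − 12) = -33.75°.
cos θ_z = sin(23.2°) sin(6.1°) + cos(23.2°) cos(6.1°) cos(-33.75°) = 0.0419 + 0.7599 = 0.8018.
θ_z = arccos(0.8018) = 36.70°, so the elevation is 90° − 36.70° = 53.30°.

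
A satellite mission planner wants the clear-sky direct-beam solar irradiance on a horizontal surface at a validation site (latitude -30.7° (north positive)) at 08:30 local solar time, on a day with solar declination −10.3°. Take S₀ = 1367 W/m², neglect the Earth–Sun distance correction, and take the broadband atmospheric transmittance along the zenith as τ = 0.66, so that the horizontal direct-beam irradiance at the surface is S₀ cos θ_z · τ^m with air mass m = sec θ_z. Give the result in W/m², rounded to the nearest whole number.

Hour angle H = 15° × (8.5 − 12) = -52.50°.
With φ = -30.7°, δ = -10.3°, H = -52.50°: sin φ sin δ = 0.0913, cos φ cos δ cos H = 0.5150, so cos θ_z = 0.6063.
Air mass m = 1/cos θ_z = 1/0.6063 = 1.649; τ^m = 0.66^1.649 = 0.5040.
Surface direct beam = 1367 × 0.6063 × 0.5040 = 417.72 W/m².

418 W/m²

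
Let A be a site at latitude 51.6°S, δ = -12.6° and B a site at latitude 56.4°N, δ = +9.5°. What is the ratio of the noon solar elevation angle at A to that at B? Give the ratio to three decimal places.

A: 90° − |-51.6 − (-12.6)| = 51.00°.
B: 90° − |56.4 − (9.5)| = 43.10°.
Ratio A/B = 51.0000 / 43.1000 = 1.1833.

1.183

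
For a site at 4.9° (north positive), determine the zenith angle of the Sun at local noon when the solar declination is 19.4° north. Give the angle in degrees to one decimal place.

14.5°

At local solar noon the hour angle is zero, so the zenith angle is |φ − δ| = |4.9° − (19.4°)| = 14.5°.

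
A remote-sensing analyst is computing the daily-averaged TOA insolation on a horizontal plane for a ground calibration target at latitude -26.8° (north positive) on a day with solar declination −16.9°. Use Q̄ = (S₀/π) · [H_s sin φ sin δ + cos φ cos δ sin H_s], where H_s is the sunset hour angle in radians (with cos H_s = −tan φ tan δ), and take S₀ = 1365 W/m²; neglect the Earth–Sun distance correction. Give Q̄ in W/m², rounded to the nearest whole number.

cos H_s = −tan(-26.8°) · tan(-16.9°) = -0.1535, so H_s = arccos(-0.1535) = 98.83°. In radians, H_s = 1.7249.
H_s sin φ sin δ = 1.7249 × -0.4509 × -0.2907 = 0.2261.
cos φ cos δ sin H_s = 0.8926 × 0.9568 × 0.9881 = 0.8439.
Q̄ = (1365/π) × (0.2261 + 0.8439) = 434.49 × 1.0700 = 464.90 W/m².

465 W/m²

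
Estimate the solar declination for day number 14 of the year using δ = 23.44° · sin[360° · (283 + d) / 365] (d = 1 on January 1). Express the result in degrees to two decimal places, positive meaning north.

-21.59°

360 × (283 + 14) / 365 = 292.932°; sin(292.932°) = -0.9210.
δ = 23.44 × -0.9210 = -21.588° ≈ -21.59°.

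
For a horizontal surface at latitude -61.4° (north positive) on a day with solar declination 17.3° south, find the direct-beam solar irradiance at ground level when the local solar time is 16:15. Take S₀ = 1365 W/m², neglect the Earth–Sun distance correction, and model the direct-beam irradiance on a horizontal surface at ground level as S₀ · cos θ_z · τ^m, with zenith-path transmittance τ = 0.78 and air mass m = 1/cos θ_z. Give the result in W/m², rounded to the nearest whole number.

370 W/m²

Hour angle H = 15° × (16.25 − 12) = 63.75°.
cos θ_z = sin φ sin δ + cos φ cos δ cos H = (-0.8780)(-0.2974) + (0.4787)(0.9548)(0.4423) = 0.4633.
Air mass m = 1/cos θ_z = 1/0.4633 = 2.158; τ^m = 0.78^2.158 = 0.5850.
Surface direct beam = 1365 × 0.4633 × 0.5850 = 369.96 W/m².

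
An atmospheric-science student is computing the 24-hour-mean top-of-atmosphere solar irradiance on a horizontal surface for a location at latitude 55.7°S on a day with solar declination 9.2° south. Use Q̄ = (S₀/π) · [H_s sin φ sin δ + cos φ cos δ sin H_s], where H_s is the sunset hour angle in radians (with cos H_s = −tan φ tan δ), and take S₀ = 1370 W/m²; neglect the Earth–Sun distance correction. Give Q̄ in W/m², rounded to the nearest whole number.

cos H_s = −tan(-55.7°) · tan(-9.2°) = -0.2374, so H_s = arccos(-0.2374) = 103.73°. In radians, H_s = 1.8104.
H_s sin φ sin δ = 1.8104 × -0.8261 × -0.1599 = 0.2391.
cos φ cos δ sin H_s = 0.5635 × 0.9871 × 0.9714 = 0.5403.
Q̄ = (1370/π) × (0.2391 + 0.5403) = 436.08 × 0.7794 = 339.88 W/m².

340 W/m²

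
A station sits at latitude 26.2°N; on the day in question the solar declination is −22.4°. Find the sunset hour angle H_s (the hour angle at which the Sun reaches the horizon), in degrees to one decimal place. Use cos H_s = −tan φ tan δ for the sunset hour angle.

cos H_s = −tan(26.2°) · tan(-22.4°) = 0.2028, so H_s = arccos(0.2028) = 78.30°.

78.3°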